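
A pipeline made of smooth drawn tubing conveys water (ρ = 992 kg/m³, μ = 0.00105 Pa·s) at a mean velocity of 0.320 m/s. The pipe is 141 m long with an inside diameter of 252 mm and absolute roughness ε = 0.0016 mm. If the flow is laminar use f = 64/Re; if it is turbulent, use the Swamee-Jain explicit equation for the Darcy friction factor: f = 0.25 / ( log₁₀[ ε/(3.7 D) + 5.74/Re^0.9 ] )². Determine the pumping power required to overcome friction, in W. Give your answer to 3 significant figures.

P ≈ 8.60 W

Reynolds number Re = ρVD/μ = 992 · 0.32 · 0.252 / 0.00105 = 7.619e+04.
Re > 4000 → turbulent. Relative roughness ε/D = 1.6e-06/0.252 = 6.35e-06. Swamee-Jain: f = 0.25/(log₁₀[6.35e-06/3.7 + 5.74/7.619e+04^0.9])² = 0.25/(log₁₀[1.72e-06 + 0.000232])² = 0.25/(-3.632)² = 0.01896.
Darcy-Weisbach: ΔP = f(L/D)(ρV²/2) = 0.01896·(141/0.252)·(992·0.32²/2) = 0.01896·559.5·50.79 = 538.7 Pa.
Q = V·A = 0.32·0.04988 = 0.01596 m³/s.
Pumping power P = QΔP = 0.01596·538.7 = 8.598 W = 8.60 W.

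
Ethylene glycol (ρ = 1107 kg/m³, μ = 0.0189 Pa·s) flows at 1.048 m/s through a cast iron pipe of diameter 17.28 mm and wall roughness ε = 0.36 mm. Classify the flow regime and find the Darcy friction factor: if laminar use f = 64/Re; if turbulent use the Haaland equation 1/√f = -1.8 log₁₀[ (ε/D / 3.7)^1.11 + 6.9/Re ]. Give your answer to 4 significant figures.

f ≈ 0.06034

Re = ρVD/μ = 1107·1.048·0.01728/0.0189 = 1061.
Re < 2300 → laminar, so f = 64/Re = 0.06034 (roughness is irrelevant in laminar flow).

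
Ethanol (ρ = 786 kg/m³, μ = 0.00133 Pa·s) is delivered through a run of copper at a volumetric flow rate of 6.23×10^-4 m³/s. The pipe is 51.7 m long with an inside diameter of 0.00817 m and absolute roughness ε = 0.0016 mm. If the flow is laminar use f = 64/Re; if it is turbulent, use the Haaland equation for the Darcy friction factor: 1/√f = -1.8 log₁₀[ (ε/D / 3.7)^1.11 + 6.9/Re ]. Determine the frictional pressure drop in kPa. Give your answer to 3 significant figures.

Cross-sectional area A = πD²/4 = π(0.00817)²/4 = 5.242e-05 m²; mean velocity V = Q/A = 0.000623/5.242e-05 = 11.88 m/s.
Reynolds number Re = ρVD/μ = 786 · 11.88 · 0.00817 / 0.00133 = 5.738e+04.
Re > 4000 → turbulent. Relative roughness ε/D = 1.6e-06/0.00817 = 0.000196. Haaland: 1/√f = -1.8 log₁₀[(0.000196/3.7)^1.11 + 6.9/5.738e+04] = -1.8 log₁₀[1.79e-05 + 0.00012] = 6.947, so f = 0.02072.
Darcy-Weisbach: ΔP = f(L/D)(ρV²/2) = 0.02072·(51.7/0.00817)·(786·11.88²/2) = 0.02072·6328·5.55e+04 = 7.277e+06 Pa.
ΔP = 7.277e+06 Pa = 7280 kPa.

ΔP ≈ 7280 kPa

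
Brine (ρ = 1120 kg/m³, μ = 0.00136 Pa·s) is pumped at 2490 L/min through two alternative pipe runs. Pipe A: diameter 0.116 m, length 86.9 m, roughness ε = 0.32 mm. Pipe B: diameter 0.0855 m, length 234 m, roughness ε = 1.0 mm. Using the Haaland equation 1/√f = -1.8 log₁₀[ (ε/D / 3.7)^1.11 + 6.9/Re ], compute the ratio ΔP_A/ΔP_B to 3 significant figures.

Pipe A: V = Q/A = 0.0415/0.01057 = 3.927 m/s; Re = 3.751e+05; ε/D = 0.00276; Haaland → f = 0.02595; ΔP_A = f(L/D)(ρV²/2) = 1.679e+05 Pa.
Pipe B: V = Q/A = 0.0415/0.005741 = 7.228 m/s; Re = 5.089e+05; ε/D = 0.0117; Haaland → f = 0.04018; ΔP_B = f(L/D)(ρV²/2) = 3.217e+06 Pa.
ΔP_A/ΔP_B = 1.679e+05/3.217e+06 = 0.0522.

ΔP_A/ΔP_B ≈ 0.0522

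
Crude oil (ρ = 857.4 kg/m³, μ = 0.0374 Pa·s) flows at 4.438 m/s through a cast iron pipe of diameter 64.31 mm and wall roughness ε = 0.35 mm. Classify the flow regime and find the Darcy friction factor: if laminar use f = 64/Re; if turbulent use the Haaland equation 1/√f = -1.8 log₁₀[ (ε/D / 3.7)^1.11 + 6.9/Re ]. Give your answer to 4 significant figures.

Re = ρVD/μ = 857.4·4.438·0.06431/0.0374 = 6543.
Re > 4000 → turbulent. ε/D = 0.00035/0.06431 = 0.00544; Haaland: 1/√f = -1.8 log₁₀[0.000718 + 0.00105] = 4.953, so f = 0.04077.

f ≈ 0.04077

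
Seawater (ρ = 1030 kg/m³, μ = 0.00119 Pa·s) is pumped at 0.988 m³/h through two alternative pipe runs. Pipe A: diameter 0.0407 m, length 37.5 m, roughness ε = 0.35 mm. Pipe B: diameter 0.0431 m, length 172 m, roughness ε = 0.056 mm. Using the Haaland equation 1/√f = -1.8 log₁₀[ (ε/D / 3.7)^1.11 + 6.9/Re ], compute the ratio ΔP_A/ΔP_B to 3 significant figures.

ΔP_A/ΔP_B ≈ 0.353

Pipe A: V = Q/A = 0.0002744/0.001301 = 0.2109 m/s; Re = 7431; ε/D = 0.0086; Haaland → f = 0.04318; ΔP_A = f(L/D)(ρV²/2) = 911.8 Pa.
Pipe B: V = Q/A = 0.0002744/0.001459 = 0.1881 m/s; Re = 7017; ε/D = 0.0013; Haaland → f = 0.03554; ΔP_B = f(L/D)(ρV²/2) = 2584 Pa.
ΔP_A/ΔP_B = 911.8/2584 = 0.353.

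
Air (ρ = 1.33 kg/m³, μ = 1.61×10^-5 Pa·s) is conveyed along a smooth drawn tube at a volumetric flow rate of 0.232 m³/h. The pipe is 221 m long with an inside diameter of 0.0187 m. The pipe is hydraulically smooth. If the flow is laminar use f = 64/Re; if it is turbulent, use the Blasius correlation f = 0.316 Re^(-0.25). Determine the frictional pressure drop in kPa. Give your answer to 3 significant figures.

Q = 0.232 m³/h = 0.232/3600 = 6.444e-05 m³/s.
Cross-sectional area A = πD²/4 = π(0.0187)²/4 = 0.0002746 m²; mean velocity V = Q/A = 6.444e-05/0.0002746 = 0.2346 m/s.
Reynolds number Re = ρVD/μ = 1.33 · 0.2346 · 0.0187 / 1.61e-05 = 362.5.
Re < 2300 → laminar flow, so f = 64/Re = 64/362.5 = 0.1766 (the turbulent correlation is not needed).
Darcy-Weisbach: ΔP = f(L/D)(ρV²/2) = 0.1766·(221/0.0187)·(1.33·0.2346²/2) = 0.1766·1.182e+04·0.03661 = 76.4 Pa.
ΔP = 76.4 Pa = 0.0764 kPa.

ΔP ≈ 0.0764 kPa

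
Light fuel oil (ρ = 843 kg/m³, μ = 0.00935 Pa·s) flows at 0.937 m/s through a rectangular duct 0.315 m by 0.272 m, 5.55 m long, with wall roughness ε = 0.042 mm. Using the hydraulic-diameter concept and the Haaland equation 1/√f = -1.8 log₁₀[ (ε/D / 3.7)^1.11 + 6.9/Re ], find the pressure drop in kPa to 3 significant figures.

Hydraulic diameter D_h = 4A/P = 4·(0.315·0.272)/(2·(0.315+0.272)) = 0.3427/1.174 = 0.2919 m.
Re = ρVD_h/μ = 843·0.937·0.2919/0.00935 = 2.466e+04.
ε/D_h = 4.2e-05/0.2919 = 0.000144; Haaland gives 1/√f = -1.8 log₁₀[1.27e-05+0.00028] = 6.361, so f = 0.02471.
ΔP = f(L/D_h)(ρV²/2) = 0.02471·5.55/0.2919·370.1 = 173.9 Pa.
ΔP = 0.174 kPa.

ΔP ≈ 0.174 kPa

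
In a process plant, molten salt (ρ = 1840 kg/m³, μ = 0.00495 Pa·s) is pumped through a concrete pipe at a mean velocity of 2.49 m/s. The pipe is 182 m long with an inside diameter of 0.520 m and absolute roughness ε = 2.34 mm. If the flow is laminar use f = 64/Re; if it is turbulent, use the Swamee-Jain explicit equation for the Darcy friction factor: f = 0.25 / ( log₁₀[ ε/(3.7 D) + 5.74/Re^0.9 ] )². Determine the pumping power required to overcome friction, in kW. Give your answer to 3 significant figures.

P ≈ 31.4 kW

Reynolds number Re = ρVD/μ = 1840 · 2.49 · 0.52 / 0.00495 = 4.813e+05.
Re > 4000 → turbulent. Relative roughness ε/D = 0.00234/0.52 = 0.0045. Swamee-Jain: f = 0.25/(log₁₀[0.0045/3.7 + 5.74/4.813e+05^0.9])² = 0.25/(log₁₀[0.00122 + 4.41e-05])² = 0.25/(-2.9)² = 0.02974.
Darcy-Weisbach: ΔP = f(L/D)(ρV²/2) = 0.02974·(182/0.52)·(1840·2.49²/2) = 0.02974·350·5704 = 5.937e+04 Pa.
Q = V·A = 2.49·0.2124 = 0.5288 m³/s.
Pumping power P = QΔP = 0.5288·5.937e+04 = 31390 W = 31.4 kW.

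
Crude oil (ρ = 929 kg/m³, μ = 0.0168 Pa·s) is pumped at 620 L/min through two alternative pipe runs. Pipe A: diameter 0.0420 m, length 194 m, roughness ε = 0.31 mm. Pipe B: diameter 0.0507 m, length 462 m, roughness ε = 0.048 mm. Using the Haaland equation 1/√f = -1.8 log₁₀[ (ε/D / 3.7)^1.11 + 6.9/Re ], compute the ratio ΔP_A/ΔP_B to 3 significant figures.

Pipe A: V = Q/A = 0.01033/0.001385 = 7.459 m/s; Re = 1.732e+04; ε/D = 0.00738; Haaland → f = 0.03794; ΔP_A = f(L/D)(ρV²/2) = 4.528e+06 Pa.
Pipe B: V = Q/A = 0.01033/0.002019 = 5.118 m/s; Re = 1.435e+04; ε/D = 0.000947; Haaland → f = 0.02952; ΔP_B = f(L/D)(ρV²/2) = 3.273e+06 Pa.
ΔP_A/ΔP_B = 4.528e+06/3.273e+06 = 1.38.

ΔP_A/ΔP_B ≈ 1.38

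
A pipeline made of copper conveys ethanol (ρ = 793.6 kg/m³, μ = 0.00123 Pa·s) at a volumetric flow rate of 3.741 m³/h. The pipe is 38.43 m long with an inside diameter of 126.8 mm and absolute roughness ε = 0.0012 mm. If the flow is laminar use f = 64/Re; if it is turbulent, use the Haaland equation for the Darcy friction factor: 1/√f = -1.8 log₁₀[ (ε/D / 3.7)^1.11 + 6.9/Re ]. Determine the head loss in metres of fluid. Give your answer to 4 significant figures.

h_f ≈ 0.003614 m

Q = 3.741 m³/h = 3.741/3600 = 0.001039 m³/s.
Cross-sectional area A = πD²/4 = π(0.1268)²/4 = 0.01263 m²; mean velocity V = Q/A = 0.001039/0.01263 = 0.08229 m/s.
Reynolds number Re = ρVD/μ = 793.6 · 0.08229 · 0.1268 / 0.00123 = 6732.
Re > 4000 → turbulent. Relative roughness ε/D = 1.2e-06/0.1268 = 9.46e-06. Haaland: 1/√f = -1.8 log₁₀[(9.46e-06/3.7)^1.11 + 6.9/6732] = -1.8 log₁₀[6.2e-07 + 0.00102] = 5.38, so f = 0.03455.
Darcy-Weisbach: ΔP = f(L/D)(ρV²/2) = 0.03455·(38.43/0.1268)·(793.6·0.08229²/2) = 0.03455·303.1·2.687 = 28.13 Pa.
Head loss h_f = ΔP/(ρg) = 28.13/(793.6·9.81) = 0.003614 m.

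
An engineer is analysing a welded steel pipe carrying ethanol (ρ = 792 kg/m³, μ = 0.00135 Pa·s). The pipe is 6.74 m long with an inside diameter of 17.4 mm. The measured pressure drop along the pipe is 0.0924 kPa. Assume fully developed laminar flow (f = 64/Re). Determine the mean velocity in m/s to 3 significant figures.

For laminar flow, f = 64/Re with Re = ρVD/μ, so Darcy-Weisbach reduces to ΔP = 32μLV/D². Solving for V: V = ΔP·D²/(32μL) = 92.4·(0.0174)²/(32·0.00135·6.74) = 0.09608 m/s.
Check: Re = ρVD/μ = 792·0.09608·0.0174/0.00135 = 980.8 < 2300, so the laminar assumption holds.

V ≈ 0.0961 m/s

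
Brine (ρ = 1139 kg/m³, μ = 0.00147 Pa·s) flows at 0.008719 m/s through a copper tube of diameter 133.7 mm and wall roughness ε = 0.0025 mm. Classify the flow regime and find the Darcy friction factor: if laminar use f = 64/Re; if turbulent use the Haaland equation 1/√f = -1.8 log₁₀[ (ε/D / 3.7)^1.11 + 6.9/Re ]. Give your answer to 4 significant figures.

Re = ρVD/μ = 1139·0.008719·0.1337/0.00147 = 903.2.
Re < 2300 → laminar, so f = 64/Re = 0.07086 (roughness is irrelevant in laminar flow).

f ≈ 0.07086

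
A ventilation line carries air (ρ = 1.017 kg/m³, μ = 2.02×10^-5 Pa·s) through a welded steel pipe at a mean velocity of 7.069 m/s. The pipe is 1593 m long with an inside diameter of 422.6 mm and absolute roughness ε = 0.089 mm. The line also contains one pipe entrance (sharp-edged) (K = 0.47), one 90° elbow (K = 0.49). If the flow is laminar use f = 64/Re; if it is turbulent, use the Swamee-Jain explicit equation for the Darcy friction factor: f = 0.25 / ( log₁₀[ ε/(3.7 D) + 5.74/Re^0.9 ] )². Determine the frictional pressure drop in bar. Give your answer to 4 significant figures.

Reynolds number Re = ρVD/μ = 1.017 · 7.069 · 0.4226 / 2.02e-05 = 1.504e+05.
Re > 4000 → turbulent. Relative roughness ε/D = 8.9e-05/0.4226 = 0.000211. Swamee-Jain: f = 0.25/(log₁₀[0.000211/3.7 + 5.74/1.504e+05^0.9])² = 0.25/(log₁₀[5.69e-05 + 0.000126])² = 0.25/(-3.738)² = 0.01789.
Total minor-loss coefficient ΣK = 1·0.47 + 1·0.49 = 0.96.
ΔP = [f·L/D + ΣK]·(ρV²/2) = [0.01789·1593/0.4226 + 0.96]·(1.017·7.069²/2) = [67.43 + 0.96]·25.41 = 1738 Pa.
ΔP = 1738 Pa = 0.01738 bar.

ΔP ≈ 0.01738 bar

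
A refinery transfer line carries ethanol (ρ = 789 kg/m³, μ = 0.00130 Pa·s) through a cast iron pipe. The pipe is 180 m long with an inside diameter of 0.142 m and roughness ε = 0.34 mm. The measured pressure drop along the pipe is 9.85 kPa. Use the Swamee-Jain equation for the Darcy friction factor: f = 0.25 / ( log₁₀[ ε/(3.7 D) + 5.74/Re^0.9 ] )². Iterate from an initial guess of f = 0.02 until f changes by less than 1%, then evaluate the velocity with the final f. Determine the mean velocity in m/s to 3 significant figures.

Rearranging Darcy-Weisbach: V = √(2·ΔP·D/(f·L·ρ)). With ε/D = 0.00034/0.142 = 0.00239, iterate starting from f = 0.02:
  f = 0.02 → V = √(2·9850·0.142/(0.02·180·789)) = 0.9924 m/s; Re = ρVD/μ = 8.553e+04; f → 0.02657
  f = 0.02657 → V = 0.861 m/s; Re = 7.421e+04; f → 0.02682
Converged (Δf/f < 1%). With the final f = 0.02682: V = √(2·9850·0.142/(0.02682·180·789)) = 0.857 m/s.

V ≈ 0.857 m/s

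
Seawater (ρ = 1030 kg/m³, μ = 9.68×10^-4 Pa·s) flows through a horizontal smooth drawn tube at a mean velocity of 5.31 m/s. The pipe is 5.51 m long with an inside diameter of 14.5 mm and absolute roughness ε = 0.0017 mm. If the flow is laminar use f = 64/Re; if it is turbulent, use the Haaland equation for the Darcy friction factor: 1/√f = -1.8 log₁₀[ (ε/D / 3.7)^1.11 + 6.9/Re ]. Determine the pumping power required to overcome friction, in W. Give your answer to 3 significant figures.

Reynolds number Re = ρVD/μ = 1030 · 5.31 · 0.0145 / 0.000968 = 8.193e+04.
Re > 4000 → turbulent. Relative roughness ε/D = 1.7e-06/0.0145 = 0.000117. Haaland: 1/√f = -1.8 log₁₀[(0.000117/3.7)^1.11 + 6.9/8.193e+04] = -1.8 log₁₀[1.01e-05 + 8.42e-05] = 7.245, so f = 0.01905.
Darcy-Weisbach: ΔP = f(L/D)(ρV²/2) = 0.01905·(5.51/0.0145)·(1030·5.31²/2) = 0.01905·380·1.452e+04 = 1.051e+05 Pa.
Q = V·A = 5.31·0.0001651 = 0.0008768 m³/s.
Pumping power P = QΔP = 0.0008768·1.051e+05 = 92.17 W = 92.2 W.

P ≈ 92.2 W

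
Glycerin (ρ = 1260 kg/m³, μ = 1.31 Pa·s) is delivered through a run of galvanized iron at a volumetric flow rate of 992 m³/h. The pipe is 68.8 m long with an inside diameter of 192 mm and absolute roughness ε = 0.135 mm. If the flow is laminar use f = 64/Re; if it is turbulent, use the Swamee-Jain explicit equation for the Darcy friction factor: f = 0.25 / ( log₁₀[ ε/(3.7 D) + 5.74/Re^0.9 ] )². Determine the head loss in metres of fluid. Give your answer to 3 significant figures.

h_f ≈ 60.2 m

Q = 992 m³/h = 992/3600 = 0.2756 m³/s.
Cross-sectional area A = πD²/4 = π(0.192)²/4 = 0.02895 m²; mean velocity V = Q/A = 0.2756/0.02895 = 9.517 m/s.
Reynolds number Re = ρVD/μ = 1260 · 9.517 · 0.192 / 1.31 = 1758.
Re < 2300 → laminar flow, so f = 64/Re = 64/1758 = 0.03641 (the turbulent correlation is not needed).
Darcy-Weisbach: ΔP = f(L/D)(ρV²/2) = 0.03641·(68.8/0.192)·(1260·9.517²/2) = 0.03641·358.3·5.707e+04 = 7.446e+05 Pa.
Head loss h_f = ΔP/(ρg) = 7.446e+05/(1260·9.81) = 60.2 m.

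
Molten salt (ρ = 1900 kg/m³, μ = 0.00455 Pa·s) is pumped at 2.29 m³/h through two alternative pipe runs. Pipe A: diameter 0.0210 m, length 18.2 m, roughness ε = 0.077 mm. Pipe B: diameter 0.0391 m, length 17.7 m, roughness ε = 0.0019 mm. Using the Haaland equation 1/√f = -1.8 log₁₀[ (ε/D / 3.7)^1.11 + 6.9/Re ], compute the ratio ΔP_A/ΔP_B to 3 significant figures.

ΔP_A/ΔP_B ≈ 23.7

Pipe A: V = Q/A = 0.0006361/0.0003464 = 1.837 m/s; Re = 1.611e+04; ε/D = 0.00367; Haaland → f = 0.03318; ΔP_A = f(L/D)(ρV²/2) = 9.215e+04 Pa.
Pipe B: V = Q/A = 0.0006361/0.001201 = 0.5298 m/s; Re = 8650; ε/D = 4.86e-05; Haaland → f = 0.0322; ΔP_B = f(L/D)(ρV²/2) = 3886 Pa.
ΔP_A/ΔP_B = 9.215e+04/3886 = 23.7.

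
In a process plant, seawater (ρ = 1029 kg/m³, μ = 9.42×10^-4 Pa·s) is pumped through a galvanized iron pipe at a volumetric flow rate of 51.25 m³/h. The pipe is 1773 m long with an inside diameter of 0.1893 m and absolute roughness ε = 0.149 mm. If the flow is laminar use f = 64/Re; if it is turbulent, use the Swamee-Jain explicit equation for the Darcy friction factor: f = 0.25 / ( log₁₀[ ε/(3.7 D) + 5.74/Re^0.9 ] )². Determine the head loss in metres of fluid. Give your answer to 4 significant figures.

Q = 51.25 m³/h = 51.25/3600 = 0.01424 m³/s.
Cross-sectional area A = πD²/4 = π(0.1893)²/4 = 0.02814 m²; mean velocity V = Q/A = 0.01424/0.02814 = 0.5058 m/s.
Reynolds number Re = ρVD/μ = 1029 · 0.5058 · 0.1893 / 0.000942 = 1.046e+05.
Re > 4000 → turbulent. Relative roughness ε/D = 0.000149/0.1893 = 0.000787. Swamee-Jain: f = 0.25/(log₁₀[0.000787/3.7 + 5.74/1.046e+05^0.9])² = 0.25/(log₁₀[0.000213 + 0.000174])² = 0.25/(-3.412)² = 0.02147.
Darcy-Weisbach: ΔP = f(L/D)(ρV²/2) = 0.02147·(1773/0.1893)·(1029·0.5058²/2) = 0.02147·9366·131.6 = 2.647e+04 Pa.
Head loss h_f = ΔP/(ρg) = 2.647e+04/(1029·9.81) = 2.623 m.

h_f ≈ 2.623 m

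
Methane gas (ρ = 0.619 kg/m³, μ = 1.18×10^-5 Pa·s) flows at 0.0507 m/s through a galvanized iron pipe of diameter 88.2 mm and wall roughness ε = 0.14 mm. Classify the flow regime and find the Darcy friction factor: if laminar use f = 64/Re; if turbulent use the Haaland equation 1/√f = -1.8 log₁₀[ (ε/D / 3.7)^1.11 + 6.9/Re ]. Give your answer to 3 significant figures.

Re = ρVD/μ = 0.619·0.0507·0.0882/1.18e-05 = 234.6.
Re < 2300 → laminar, so f = 64/Re = 0.2728 (roughness is irrelevant in laminar flow).

f ≈ 0.273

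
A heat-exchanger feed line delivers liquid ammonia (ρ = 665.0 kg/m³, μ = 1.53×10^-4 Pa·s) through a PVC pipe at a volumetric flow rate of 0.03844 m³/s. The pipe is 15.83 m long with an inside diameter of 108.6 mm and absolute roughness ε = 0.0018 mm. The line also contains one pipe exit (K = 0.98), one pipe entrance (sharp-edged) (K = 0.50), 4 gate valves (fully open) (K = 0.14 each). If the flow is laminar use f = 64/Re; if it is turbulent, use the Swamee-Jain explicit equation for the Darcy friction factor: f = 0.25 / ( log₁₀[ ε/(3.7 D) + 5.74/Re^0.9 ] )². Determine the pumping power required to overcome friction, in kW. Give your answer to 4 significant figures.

Cross-sectional area A = πD²/4 = π(0.1086)²/4 = 0.009263 m²; mean velocity V = Q/A = 0.03844/0.009263 = 4.15 m/s.
Reynolds number Re = ρVD/μ = 665 · 4.15 · 0.1086 / 0.000153 = 1.959e+06.
Re > 4000 → turbulent. Relative roughness ε/D = 1.8e-06/0.1086 = 1.66e-05. Swamee-Jain: f = 0.25/(log₁₀[1.66e-05/3.7 + 5.74/1.959e+06^0.9])² = 0.25/(log₁₀[4.48e-06 + 1.25e-05])² = 0.25/(-4.771)² = 0.01098.
Total minor-loss coefficient ΣK = 1·0.98 + 1·0.5 + 4·0.14 = 2.04.
ΔP = [f·L/D + ΣK]·(ρV²/2) = [0.01098·15.83/0.1086 + 2.04]·(665·4.15²/2) = [1.601 + 2.04]·5726 = 2.085e+04 Pa.
Pumping power P = QΔP = 0.03844·2.085e+04 = 801.46 W = 0.8015 kW.

P ≈ 0.8015 kW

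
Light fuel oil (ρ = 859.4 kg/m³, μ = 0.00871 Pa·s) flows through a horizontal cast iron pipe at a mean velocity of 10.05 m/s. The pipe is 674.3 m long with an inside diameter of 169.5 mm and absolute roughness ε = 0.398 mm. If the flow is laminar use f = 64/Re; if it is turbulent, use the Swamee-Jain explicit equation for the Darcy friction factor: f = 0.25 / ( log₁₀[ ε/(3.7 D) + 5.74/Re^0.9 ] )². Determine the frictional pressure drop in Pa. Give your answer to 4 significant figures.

ΔP ≈ 4417000 Pa

Reynolds number Re = ρVD/μ = 859.4 · 10.05 · 0.1695 / 0.00871 = 1.681e+05.
Re > 4000 → turbulent. Relative roughness ε/D = 0.000398/0.1695 = 0.00235. Swamee-Jain: f = 0.25/(log₁₀[0.00235/3.7 + 5.74/1.681e+05^0.9])² = 0.25/(log₁₀[0.000635 + 0.000114])² = 0.25/(-3.126)² = 0.02559.
Darcy-Weisbach: ΔP = f(L/D)(ρV²/2) = 0.02559·(674.3/0.1695)·(859.4·10.05²/2) = 0.02559·3978·4.34e+04 = 4.417e+06 Pa.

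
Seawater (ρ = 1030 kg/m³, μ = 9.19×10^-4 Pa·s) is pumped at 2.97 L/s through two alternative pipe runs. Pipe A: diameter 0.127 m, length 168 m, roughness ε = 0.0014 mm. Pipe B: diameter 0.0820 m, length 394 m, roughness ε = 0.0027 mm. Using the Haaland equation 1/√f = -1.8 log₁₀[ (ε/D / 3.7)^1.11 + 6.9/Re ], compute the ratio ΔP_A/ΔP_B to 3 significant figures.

Pipe A: V = Q/A = 0.00297/0.01267 = 0.2345 m/s; Re = 3.337e+04; ε/D = 1.1e-05; Haaland → f = 0.02275; ΔP_A = f(L/D)(ρV²/2) = 852.1 Pa.
Pipe B: V = Q/A = 0.00297/0.005281 = 0.5624 m/s; Re = 5.169e+04; ε/D = 3.29e-05; Haaland → f = 0.02064; ΔP_B = f(L/D)(ρV²/2) = 1.616e+04 Pa.
ΔP_A/ΔP_B = 852.1/1.616e+04 = 0.0527.

ΔP_A/ΔP_B ≈ 0.0527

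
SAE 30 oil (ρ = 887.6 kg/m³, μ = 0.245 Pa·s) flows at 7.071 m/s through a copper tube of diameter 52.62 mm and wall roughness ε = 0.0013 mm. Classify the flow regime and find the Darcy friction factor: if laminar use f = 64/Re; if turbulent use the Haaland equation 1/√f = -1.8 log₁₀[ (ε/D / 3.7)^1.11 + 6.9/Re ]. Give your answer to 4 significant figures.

f ≈ 0.04748

Re = ρVD/μ = 887.6·7.071·0.05262/0.245 = 1348.
Re < 2300 → laminar, so f = 64/Re = 0.04748 (roughness is irrelevant in laminar flow).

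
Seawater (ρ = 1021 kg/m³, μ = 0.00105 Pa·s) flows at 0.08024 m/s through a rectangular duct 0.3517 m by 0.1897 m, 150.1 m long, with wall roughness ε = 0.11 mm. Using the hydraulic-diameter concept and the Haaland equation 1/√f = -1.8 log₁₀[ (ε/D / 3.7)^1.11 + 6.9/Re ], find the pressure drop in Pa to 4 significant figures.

ΔP ≈ 53.63 Pa

Hydraulic diameter D_h = 4A/P = 4·(0.3517·0.1897)/(2·(0.3517+0.1897)) = 0.2669/1.083 = 0.2465 m.
Re = ρVD_h/μ = 1021·0.08024·0.2465/0.00105 = 1.923e+04.
ε/D_h = 0.00011/0.2465 = 0.000446; Haaland gives 1/√f = -1.8 log₁₀[4.47e-05+0.000359] = 6.109, so f = 0.02679.
ΔP = f(L/D_h)(ρV²/2) = 0.02679·150.1/0.2465·3.287 = 53.63 Pa.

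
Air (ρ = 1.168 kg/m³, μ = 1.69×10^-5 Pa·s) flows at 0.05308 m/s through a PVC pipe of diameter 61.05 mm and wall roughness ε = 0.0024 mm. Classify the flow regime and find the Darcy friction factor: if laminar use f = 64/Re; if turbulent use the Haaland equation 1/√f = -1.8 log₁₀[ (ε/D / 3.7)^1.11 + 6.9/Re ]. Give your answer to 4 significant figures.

f ≈ 0.2858

Re = ρVD/μ = 1.168·0.05308·0.06105/1.69e-05 = 224.
Re < 2300 → laminar, so f = 64/Re = 0.2858 (roughness is irrelevant in laminar flow).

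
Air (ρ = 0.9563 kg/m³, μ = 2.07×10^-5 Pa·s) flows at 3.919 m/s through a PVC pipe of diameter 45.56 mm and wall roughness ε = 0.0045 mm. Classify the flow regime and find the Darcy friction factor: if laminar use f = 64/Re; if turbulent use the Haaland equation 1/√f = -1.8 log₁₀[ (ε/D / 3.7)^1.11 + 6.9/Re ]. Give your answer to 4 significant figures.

f ≈ 0.03268

Re = ρVD/μ = 0.9563·3.919·0.04556/2.07e-05 = 8249.
Re > 4000 → turbulent. ε/D = 4.5e-06/0.04556 = 9.88e-05; Haaland: 1/√f = -1.8 log₁₀[8.38e-06 + 0.000837] = 5.532, so f = 0.03268.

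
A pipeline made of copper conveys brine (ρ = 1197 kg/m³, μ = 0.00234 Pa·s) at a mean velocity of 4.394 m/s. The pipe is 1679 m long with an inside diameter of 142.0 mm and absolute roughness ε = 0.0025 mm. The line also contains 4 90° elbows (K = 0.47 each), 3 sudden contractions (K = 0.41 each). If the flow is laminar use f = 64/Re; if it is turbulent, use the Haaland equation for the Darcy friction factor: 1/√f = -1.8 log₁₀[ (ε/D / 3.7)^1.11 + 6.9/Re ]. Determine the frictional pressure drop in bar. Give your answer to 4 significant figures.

ΔP ≈ 19.94 bar

Reynolds number Re = ρVD/μ = 1197 · 4.394 · 0.142 / 0.00234 = 3.192e+05.
Re > 4000 → turbulent. Relative roughness ε/D = 2.5e-06/0.142 = 1.76e-05. Haaland: 1/√f = -1.8 log₁₀[(1.76e-05/3.7)^1.11 + 6.9/3.192e+05] = -1.8 log₁₀[1.24e-06 + 2.16e-05] = 8.354, so f = 0.01433.
Total minor-loss coefficient ΣK = 4·0.47 + 3·0.41 = 3.11.
ΔP = [f·L/D + ΣK]·(ρV²/2) = [0.01433·1679/0.142 + 3.11]·(1197·4.394²/2) = [169.4 + 3.11]·1.156e+04 = 1.994e+06 Pa.
ΔP = 1.994e+06 Pa = 19.94 bar.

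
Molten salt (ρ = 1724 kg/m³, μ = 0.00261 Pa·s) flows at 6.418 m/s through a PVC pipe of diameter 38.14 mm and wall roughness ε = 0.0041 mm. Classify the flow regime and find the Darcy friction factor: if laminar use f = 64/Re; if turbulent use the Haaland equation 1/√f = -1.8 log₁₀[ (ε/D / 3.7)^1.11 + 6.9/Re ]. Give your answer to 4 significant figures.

f ≈ 0.01681

Re = ρVD/μ = 1724·6.418·0.03814/0.00261 = 1.617e+05.
Re > 4000 → turbulent. ε/D = 4.1e-06/0.03814 = 0.000107; Haaland: 1/√f = -1.8 log₁₀[9.21e-06 + 4.27e-05] = 7.713, so f = 0.01681.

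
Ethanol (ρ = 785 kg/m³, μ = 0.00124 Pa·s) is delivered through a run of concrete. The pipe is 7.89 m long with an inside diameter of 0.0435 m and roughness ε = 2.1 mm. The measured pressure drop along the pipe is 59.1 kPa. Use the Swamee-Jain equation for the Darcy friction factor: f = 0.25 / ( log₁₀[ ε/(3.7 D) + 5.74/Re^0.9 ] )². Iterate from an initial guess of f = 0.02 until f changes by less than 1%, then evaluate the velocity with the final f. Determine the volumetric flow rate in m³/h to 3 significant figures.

Rearranging Darcy-Weisbach: V = √(2·ΔP·D/(f·L·ρ)). With ε/D = 0.0021/0.0435 = 0.0483, iterate starting from f = 0.02:
  f = 0.02 → V = √(2·5.91e+04·0.0435/(0.02·7.89·785)) = 6.443 m/s; Re = ρVD/μ = 1.774e+05; f → 0.07067
  f = 0.07067 → V = 3.427 m/s; Re = 9.439e+04; f → 0.07087
Converged (Δf/f < 1%). With the final f = 0.07087: V = √(2·5.91e+04·0.0435/(0.07087·7.89·785)) = 3.422 m/s.
Q = V·A = 3.422·(π/4·0.0435²) = 0.005086 m³/s = 18.3 m³/h.

Q ≈ 18.3 m³/h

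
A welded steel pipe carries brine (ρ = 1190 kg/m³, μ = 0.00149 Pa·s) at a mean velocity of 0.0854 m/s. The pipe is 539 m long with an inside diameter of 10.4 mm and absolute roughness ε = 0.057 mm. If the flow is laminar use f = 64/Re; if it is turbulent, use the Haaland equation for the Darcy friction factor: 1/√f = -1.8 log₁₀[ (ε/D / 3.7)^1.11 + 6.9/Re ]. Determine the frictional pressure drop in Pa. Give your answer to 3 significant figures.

ΔP ≈ 20300 Pa

Reynolds number Re = ρVD/μ = 1190 · 0.0854 · 0.0104 / 0.00149 = 709.3.
Re < 2300 → laminar flow, so f = 64/Re = 64/709.3 = 0.09023 (the turbulent correlation is not needed).
Darcy-Weisbach: ΔP = f(L/D)(ρV²/2) = 0.09023·(539/0.0104)·(1190·0.0854²/2) = 0.09023·5.183e+04·4.339 = 2.029e+04 Pa.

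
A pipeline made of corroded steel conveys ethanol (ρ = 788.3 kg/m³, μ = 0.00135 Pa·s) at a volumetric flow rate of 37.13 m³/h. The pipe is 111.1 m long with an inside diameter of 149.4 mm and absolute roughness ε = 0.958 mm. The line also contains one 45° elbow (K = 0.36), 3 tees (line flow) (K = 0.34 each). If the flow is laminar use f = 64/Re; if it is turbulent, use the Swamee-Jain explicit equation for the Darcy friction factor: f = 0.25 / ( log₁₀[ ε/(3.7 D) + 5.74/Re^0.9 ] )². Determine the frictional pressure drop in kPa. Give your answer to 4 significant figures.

Q = 37.13 m³/h = 37.13/3600 = 0.01031 m³/s.
Cross-sectional area A = πD²/4 = π(0.1494)²/4 = 0.01753 m²; mean velocity V = Q/A = 0.01031/0.01753 = 0.5883 m/s.
Reynolds number Re = ρVD/μ = 788.3 · 0.5883 · 0.1494 / 0.00135 = 5.133e+04.
Re > 4000 → turbulent. Relative roughness ε/D = 0.000958/0.1494 = 0.00641. Swamee-Jain: f = 0.25/(log₁₀[0.00641/3.7 + 5.74/5.133e+04^0.9])² = 0.25/(log₁₀[0.00173 + 0.000331])² = 0.25/(-2.685)² = 0.03467.
Total minor-loss coefficient ΣK = 1·0.36 + 3·0.34 = 1.38.
ΔP = [f·L/D + ΣK]·(ρV²/2) = [0.03467·111.1/0.1494 + 1.38]·(788.3·0.5883²/2) = [25.78 + 1.38]·136.4 = 3706 Pa.
ΔP = 3706 Pa = 3.706 kPa.

ΔP ≈ 3.706 kPa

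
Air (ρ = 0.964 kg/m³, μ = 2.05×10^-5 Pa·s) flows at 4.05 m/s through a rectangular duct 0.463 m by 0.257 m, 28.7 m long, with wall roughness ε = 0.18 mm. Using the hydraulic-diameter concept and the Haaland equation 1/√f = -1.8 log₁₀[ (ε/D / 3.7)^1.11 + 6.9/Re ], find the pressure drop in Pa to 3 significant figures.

ΔP ≈ 14.8 Pa

Hydraulic diameter D_h = 4A/P = 4·(0.463·0.257)/(2·(0.463+0.257)) = 0.476/1.44 = 0.3305 m.
Re = ρVD_h/μ = 0.964·4.05·0.3305/2.05e-05 = 6.295e+04.
ε/D_h = 0.00018/0.3305 = 0.000545; Haaland gives 1/√f = -1.8 log₁₀[5.58e-05+0.00011] = 6.807, so f = 0.02158.
ΔP = f(L/D_h)(ρV²/2) = 0.02158·28.7/0.3305·7.906 = 14.82 Pa.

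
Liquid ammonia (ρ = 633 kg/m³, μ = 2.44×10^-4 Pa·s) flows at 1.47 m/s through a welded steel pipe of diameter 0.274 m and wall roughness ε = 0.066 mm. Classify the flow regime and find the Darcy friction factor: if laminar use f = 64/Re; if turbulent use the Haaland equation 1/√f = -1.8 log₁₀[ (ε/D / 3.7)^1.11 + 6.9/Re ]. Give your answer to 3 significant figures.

f ≈ 0.0150

Re = ρVD/μ = 633·1.47·0.274/0.000244 = 1.045e+06.
Re > 4000 → turbulent. ε/D = 6.6e-05/0.274 = 0.000241; Haaland: 1/√f = -1.8 log₁₀[2.25e-05 + 6.6e-06] = 8.164, so f = 0.015.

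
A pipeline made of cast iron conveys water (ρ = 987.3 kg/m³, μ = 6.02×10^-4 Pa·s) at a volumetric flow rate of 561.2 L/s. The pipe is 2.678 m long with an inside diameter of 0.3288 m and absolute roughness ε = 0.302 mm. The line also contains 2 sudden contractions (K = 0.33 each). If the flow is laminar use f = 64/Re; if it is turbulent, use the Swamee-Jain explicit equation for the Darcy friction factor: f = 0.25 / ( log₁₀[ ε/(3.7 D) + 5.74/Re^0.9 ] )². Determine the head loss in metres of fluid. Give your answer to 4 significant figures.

h_f ≈ 1.821 m

Q = 561.2 L/s = 561.2/1000 = 0.5612 m³/s.
Cross-sectional area A = πD²/4 = π(0.3288)²/4 = 0.08491 m²; mean velocity V = Q/A = 0.5612/0.08491 = 6.609 m/s.
Reynolds number Re = ρVD/μ = 987.3 · 6.609 · 0.3288 / 0.000602 = 3.564e+06.
Re > 4000 → turbulent. Relative roughness ε/D = 0.000302/0.3288 = 0.000918. Swamee-Jain: f = 0.25/(log₁₀[0.000918/3.7 + 5.74/3.564e+06^0.9])² = 0.25/(log₁₀[0.000248 + 7.28e-06])² = 0.25/(-3.593)² = 0.01937.
Total minor-loss coefficient ΣK = 2·0.33 = 0.66.
ΔP = [f·L/D + ΣK]·(ρV²/2) = [0.01937·2.678/0.3288 + 0.66]·(987.3·6.609²/2) = [0.1578 + 0.66]·2.156e+04 = 1.763e+04 Pa.
Head loss h_f = ΔP/(ρg) = 1.763e+04/(987.3·9.81) = 1.821 m.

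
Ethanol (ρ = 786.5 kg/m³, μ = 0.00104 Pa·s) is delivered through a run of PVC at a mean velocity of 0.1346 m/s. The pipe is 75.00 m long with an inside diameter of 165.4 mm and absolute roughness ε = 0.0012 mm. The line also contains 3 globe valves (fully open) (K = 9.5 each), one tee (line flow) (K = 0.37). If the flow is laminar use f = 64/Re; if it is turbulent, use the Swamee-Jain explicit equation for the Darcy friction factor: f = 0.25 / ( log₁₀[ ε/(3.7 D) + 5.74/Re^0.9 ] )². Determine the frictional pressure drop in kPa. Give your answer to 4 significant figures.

ΔP ≈ 0.2929 kPa

Reynolds number Re = ρVD/μ = 786.5 · 0.1346 · 0.1654 / 0.00104 = 1.684e+04.
Re > 4000 → turbulent. Relative roughness ε/D = 1.2e-06/0.1654 = 7.26e-06. Swamee-Jain: f = 0.25/(log₁₀[7.26e-06/3.7 + 5.74/1.684e+04^0.9])² = 0.25/(log₁₀[1.96e-06 + 0.000902])² = 0.25/(-3.044)² = 0.02698.
Total minor-loss coefficient ΣK = 3·9.5 + 1·0.37 = 28.9.
ΔP = [f·L/D + ΣK]·(ρV²/2) = [0.02698·75/0.1654 + 28.9]·(786.5·0.1346²/2) = [12.24 + 28.9]·7.125 = 292.9 Pa.
ΔP = 292.9 Pa = 0.2929 kPa.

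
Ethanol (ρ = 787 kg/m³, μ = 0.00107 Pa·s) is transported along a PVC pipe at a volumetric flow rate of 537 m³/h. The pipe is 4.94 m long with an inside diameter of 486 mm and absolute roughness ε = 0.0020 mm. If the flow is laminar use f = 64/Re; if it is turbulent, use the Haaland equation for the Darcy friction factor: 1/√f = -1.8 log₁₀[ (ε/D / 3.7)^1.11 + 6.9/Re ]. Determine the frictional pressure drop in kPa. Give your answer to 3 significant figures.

ΔP ≈ 0.0375 kPa

Q = 537 m³/h = 537/3600 = 0.1492 m³/s.
Cross-sectional area A = πD²/4 = π(0.486)²/4 = 0.1855 m²; mean velocity V = Q/A = 0.1492/0.1855 = 0.8041 m/s.
Reynolds number Re = ρVD/μ = 787 · 0.8041 · 0.486 / 0.00107 = 2.874e+05.
Re > 4000 → turbulent. Relative roughness ε/D = 2e-06/0.486 = 4.12e-06. Haaland: 1/√f = -1.8 log₁₀[(4.12e-06/3.7)^1.11 + 6.9/2.874e+05] = -1.8 log₁₀[2.46e-07 + 2.4e-05] = 8.307, so f = 0.01449.
Darcy-Weisbach: ΔP = f(L/D)(ρV²/2) = 0.01449·(4.94/0.486)·(787·0.8041²/2) = 0.01449·10.16·254.4 = 37.47 Pa.
ΔP = 37.47 Pa = 0.0375 kPa.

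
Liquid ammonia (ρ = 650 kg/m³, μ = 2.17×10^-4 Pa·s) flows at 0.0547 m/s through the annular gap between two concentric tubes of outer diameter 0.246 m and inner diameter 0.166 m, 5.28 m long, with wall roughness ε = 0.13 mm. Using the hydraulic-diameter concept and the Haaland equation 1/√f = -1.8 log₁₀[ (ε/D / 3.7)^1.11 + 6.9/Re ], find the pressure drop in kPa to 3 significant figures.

ΔP ≈ 0.00200 kPa

Hydraulic diameter D_h = 4A/P = D_o - D_i = 0.246 - 0.166 = 0.08 m.
Re = ρVD_h/μ = 650·0.0547·0.08/0.000217 = 1.311e+04.
ε/D_h = 0.00013/0.08 = 0.00163; Haaland gives 1/√f = -1.8 log₁₀[0.000188+0.000526] = 5.663, so f = 0.03118.
ΔP = f(L/D_h)(ρV²/2) = 0.03118·5.28/0.08·0.9724 = 2.001 Pa.
ΔP = 0.00200 kPa.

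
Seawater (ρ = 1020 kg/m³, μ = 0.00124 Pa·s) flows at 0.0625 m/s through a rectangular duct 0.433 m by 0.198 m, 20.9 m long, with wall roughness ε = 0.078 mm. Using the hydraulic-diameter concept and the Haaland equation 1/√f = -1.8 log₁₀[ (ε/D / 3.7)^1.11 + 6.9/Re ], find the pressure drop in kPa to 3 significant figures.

ΔP ≈ 0.00439 kPa

Hydraulic diameter D_h = 4A/P = 4·(0.433·0.198)/(2·(0.433+0.198)) = 0.3429/1.262 = 0.2717 m.
Re = ρVD_h/μ = 1020·0.0625·0.2717/0.00124 = 1.397e+04.
ε/D_h = 7.8e-05/0.2717 = 0.000287; Haaland gives 1/√f = -1.8 log₁₀[2.74e-05+0.000494] = 5.909, so f = 0.02864.
ΔP = f(L/D_h)(ρV²/2) = 0.02864·20.9/0.2717·1.992 = 4.388 Pa.
ΔP = 0.00439 kPa.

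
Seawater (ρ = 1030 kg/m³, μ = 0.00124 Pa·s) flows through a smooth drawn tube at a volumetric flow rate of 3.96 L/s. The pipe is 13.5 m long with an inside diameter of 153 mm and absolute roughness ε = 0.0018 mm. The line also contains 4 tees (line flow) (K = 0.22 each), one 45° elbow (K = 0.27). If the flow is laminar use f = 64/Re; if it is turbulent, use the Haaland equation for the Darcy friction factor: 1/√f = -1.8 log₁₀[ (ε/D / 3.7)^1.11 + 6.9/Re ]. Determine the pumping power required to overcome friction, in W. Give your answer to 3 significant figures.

P ≈ 0.308 W

Q = 3.96 L/s = 3.96/1000 = 0.00396 m³/s.
Cross-sectional area A = πD²/4 = π(0.153)²/4 = 0.01839 m²; mean velocity V = Q/A = 0.00396/0.01839 = 0.2154 m/s.
Reynolds number Re = ρVD/μ = 1030 · 0.2154 · 0.153 / 0.00124 = 2.737e+04.
Re > 4000 → turbulent. Relative roughness ε/D = 1.8e-06/0.153 = 1.18e-05. Haaland: 1/√f = -1.8 log₁₀[(1.18e-05/3.7)^1.11 + 6.9/2.737e+04] = -1.8 log₁₀[7.9e-07 + 0.000252] = 6.475, so f = 0.02385.
Total minor-loss coefficient ΣK = 4·0.22 + 1·0.27 = 1.15.
ΔP = [f·L/D + ΣK]·(ρV²/2) = [0.02385·13.5/0.153 + 1.15]·(1030·0.2154²/2) = [2.105 + 1.15]·23.89 = 77.76 Pa.
Pumping power P = QΔP = 0.00396·77.76 = 0.3079 W = 0.308 W.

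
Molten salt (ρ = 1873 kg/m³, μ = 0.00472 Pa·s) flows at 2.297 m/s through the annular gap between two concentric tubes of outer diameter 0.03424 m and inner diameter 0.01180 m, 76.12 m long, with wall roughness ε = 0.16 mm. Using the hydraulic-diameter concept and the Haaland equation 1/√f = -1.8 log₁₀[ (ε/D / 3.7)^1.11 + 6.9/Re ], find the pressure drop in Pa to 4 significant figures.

ΔP ≈ 622000 Pa

Hydraulic diameter D_h = 4A/P = D_o - D_i = 0.03424 - 0.0118 = 0.02244 m.
Re = ρVD_h/μ = 1873·2.297·0.02244/0.00472 = 2.045e+04.
ε/D_h = 0.00016/0.02244 = 0.00713; Haaland gives 1/√f = -1.8 log₁₀[0.000969+0.000337] = 5.191, so f = 0.03711.
ΔP = f(L/D_h)(ρV²/2) = 0.03711·76.12/0.02244·4941 = 6.22e+05 Pa.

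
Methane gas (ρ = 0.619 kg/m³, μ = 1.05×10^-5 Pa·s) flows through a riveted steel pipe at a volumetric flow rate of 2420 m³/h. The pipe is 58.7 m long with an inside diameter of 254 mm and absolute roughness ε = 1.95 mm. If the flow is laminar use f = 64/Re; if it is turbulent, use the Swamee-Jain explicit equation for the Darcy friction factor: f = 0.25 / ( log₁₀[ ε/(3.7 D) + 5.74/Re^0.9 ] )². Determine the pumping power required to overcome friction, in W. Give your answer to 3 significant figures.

P ≈ 298 W

Q = 2420 m³/h = 2420/3600 = 0.6722 m³/s.
Cross-sectional area A = πD²/4 = π(0.254)²/4 = 0.05067 m²; mean velocity V = Q/A = 0.6722/0.05067 = 13.27 m/s.
Reynolds number Re = ρVD/μ = 0.619 · 13.27 · 0.254 / 1.05e-05 = 1.987e+05.
Re > 4000 → turbulent. Relative roughness ε/D = 0.00195/0.254 = 0.00768. Swamee-Jain: f = 0.25/(log₁₀[0.00768/3.7 + 5.74/1.987e+05^0.9])² = 0.25/(log₁₀[0.00207 + 9.79e-05])² = 0.25/(-2.663)² = 0.03525.
Darcy-Weisbach: ΔP = f(L/D)(ρV²/2) = 0.03525·(58.7/0.254)·(0.619·13.27²/2) = 0.03525·231.1·54.47 = 443.8 Pa.
Pumping power P = QΔP = 0.6722·443.8 = 298.3 W = 298 W.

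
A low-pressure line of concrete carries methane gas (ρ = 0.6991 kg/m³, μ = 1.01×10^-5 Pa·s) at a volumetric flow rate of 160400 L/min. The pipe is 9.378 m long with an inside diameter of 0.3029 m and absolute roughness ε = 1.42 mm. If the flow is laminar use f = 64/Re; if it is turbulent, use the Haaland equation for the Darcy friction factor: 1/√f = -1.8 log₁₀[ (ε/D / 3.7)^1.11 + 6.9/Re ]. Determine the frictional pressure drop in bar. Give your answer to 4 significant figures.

ΔP ≈ 0.004463 bar

Q = 160400 L/min = 160400/60000 = 2.673 m³/s.
Cross-sectional area A = πD²/4 = π(0.3029)²/4 = 0.07206 m²; mean velocity V = Q/A = 2.673/0.07206 = 37.1 m/s.
Reynolds number Re = ρVD/μ = 0.6991 · 37.1 · 0.3029 / 1.01e-05 = 7.778e+05.
Re > 4000 → turbulent. Relative roughness ε/D = 0.00142/0.3029 = 0.00469. Haaland: 1/√f = -1.8 log₁₀[(0.00469/3.7)^1.11 + 6.9/7.778e+05] = -1.8 log₁₀[0.000608 + 8.87e-06] = 5.777, so f = 0.02996.
Darcy-Weisbach: ΔP = f(L/D)(ρV²/2) = 0.02996·(9.378/0.3029)·(0.6991·37.1²/2) = 0.02996·30.96·481.1 = 446.3 Pa.
ΔP = 446.3 Pa = 0.004463 bar.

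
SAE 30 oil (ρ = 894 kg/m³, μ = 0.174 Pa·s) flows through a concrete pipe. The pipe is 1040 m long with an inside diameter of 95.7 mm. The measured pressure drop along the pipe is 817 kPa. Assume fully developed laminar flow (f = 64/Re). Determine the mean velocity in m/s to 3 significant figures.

V ≈ 1.29 m/s

For laminar flow, f = 64/Re with Re = ρVD/μ, so Darcy-Weisbach reduces to ΔP = 32μLV/D². Solving for V: V = ΔP·D²/(32μL) = 8.17e+05·(0.0957)²/(32·0.174·1040) = 1.292 m/s.
Check: Re = ρVD/μ = 894·1.292·0.0957/0.174 = 635.4 < 2300, so the laminar assumption holds.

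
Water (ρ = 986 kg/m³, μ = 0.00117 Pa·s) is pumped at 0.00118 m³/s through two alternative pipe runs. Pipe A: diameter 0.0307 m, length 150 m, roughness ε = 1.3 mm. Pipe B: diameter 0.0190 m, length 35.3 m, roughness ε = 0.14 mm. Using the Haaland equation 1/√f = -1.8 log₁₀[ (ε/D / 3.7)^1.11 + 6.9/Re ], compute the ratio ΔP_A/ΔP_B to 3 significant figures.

Pipe A: V = Q/A = 0.00118/0.0007402 = 1.594 m/s; Re = 4.124e+04; ε/D = 0.0423; Haaland → f = 0.0671; ΔP_A = f(L/D)(ρV²/2) = 4.107e+05 Pa.
Pipe B: V = Q/A = 0.00118/0.0002835 = 4.162 m/s; Re = 6.664e+04; ε/D = 0.00737; Haaland → f = 0.03534; ΔP_B = f(L/D)(ρV²/2) = 5.606e+05 Pa.
ΔP_A/ΔP_B = 4.107e+05/5.606e+05 = 0.733.

ΔP_A/ΔP_B ≈ 0.733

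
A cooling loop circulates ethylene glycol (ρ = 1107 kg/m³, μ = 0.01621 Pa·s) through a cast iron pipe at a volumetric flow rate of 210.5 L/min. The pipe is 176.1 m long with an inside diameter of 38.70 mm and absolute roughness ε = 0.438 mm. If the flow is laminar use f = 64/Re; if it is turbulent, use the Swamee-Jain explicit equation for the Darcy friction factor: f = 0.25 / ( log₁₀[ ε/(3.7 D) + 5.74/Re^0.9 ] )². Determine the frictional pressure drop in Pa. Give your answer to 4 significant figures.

ΔP ≈ 1045000 Pa

Q = 210.5 L/min = 210.5/60000 = 0.003508 m³/s.
Cross-sectional area A = πD²/4 = π(0.0387)²/4 = 0.001176 m²; mean velocity V = Q/A = 0.003508/0.001176 = 2.983 m/s.
Reynolds number Re = ρVD/μ = 1107 · 2.983 · 0.0387 / 0.0162 = 7883.
Re > 4000 → turbulent. Relative roughness ε/D = 0.000438/0.0387 = 0.0113. Swamee-Jain: f = 0.25/(log₁₀[0.0113/3.7 + 5.74/7883^0.9])² = 0.25/(log₁₀[0.00306 + 0.00179])² = 0.25/(-2.315)² = 0.04666.
Darcy-Weisbach: ΔP = f(L/D)(ρV²/2) = 0.04666·(176.1/0.0387)·(1107·2.983²/2) = 0.04666·4550·4924 = 1.045e+06 Pa.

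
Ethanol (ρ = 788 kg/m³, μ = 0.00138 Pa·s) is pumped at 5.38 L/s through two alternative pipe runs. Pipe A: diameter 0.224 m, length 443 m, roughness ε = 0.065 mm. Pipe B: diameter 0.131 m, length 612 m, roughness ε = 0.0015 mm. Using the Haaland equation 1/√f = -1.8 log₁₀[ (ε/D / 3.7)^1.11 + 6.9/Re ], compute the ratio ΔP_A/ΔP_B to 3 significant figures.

Pipe A: V = Q/A = 0.00538/0.03941 = 0.1365 m/s; Re = 1.746e+04; ε/D = 0.00029; Haaland → f = 0.02712; ΔP_A = f(L/D)(ρV²/2) = 393.8 Pa.
Pipe B: V = Q/A = 0.00538/0.01348 = 0.3992 m/s; Re = 2.986e+04; ε/D = 1.15e-05; Haaland → f = 0.02336; ΔP_B = f(L/D)(ρV²/2) = 6851 Pa.
ΔP_A/ΔP_B = 393.8/6851 = 0.0575.

ΔP_A/ΔP_B ≈ 0.0575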